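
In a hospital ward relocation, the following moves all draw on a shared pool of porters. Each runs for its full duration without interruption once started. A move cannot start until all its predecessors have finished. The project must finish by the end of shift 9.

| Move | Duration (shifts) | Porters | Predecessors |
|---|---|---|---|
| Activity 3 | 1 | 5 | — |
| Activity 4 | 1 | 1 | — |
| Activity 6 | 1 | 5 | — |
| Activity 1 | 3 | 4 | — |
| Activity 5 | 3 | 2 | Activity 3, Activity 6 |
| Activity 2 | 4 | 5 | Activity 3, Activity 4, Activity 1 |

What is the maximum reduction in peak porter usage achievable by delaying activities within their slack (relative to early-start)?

Early-start peak: s1:15  s2:6  s3:6  s4:7  s5:5  s6:5  s7:5  s8:0  s9:0 ⇒ 15.
Leveled (Activity 3@1, Activity 4@1, Activity 6@2, Activity 1@3, Activity 5@3, Activity 2@6): s1:6  s2:5  s3:6  s4:6  s5:6  s6:5  s7:5  s8:5  s9:5 ⇒ 6.
Reduction 15 − 6 = 9.

9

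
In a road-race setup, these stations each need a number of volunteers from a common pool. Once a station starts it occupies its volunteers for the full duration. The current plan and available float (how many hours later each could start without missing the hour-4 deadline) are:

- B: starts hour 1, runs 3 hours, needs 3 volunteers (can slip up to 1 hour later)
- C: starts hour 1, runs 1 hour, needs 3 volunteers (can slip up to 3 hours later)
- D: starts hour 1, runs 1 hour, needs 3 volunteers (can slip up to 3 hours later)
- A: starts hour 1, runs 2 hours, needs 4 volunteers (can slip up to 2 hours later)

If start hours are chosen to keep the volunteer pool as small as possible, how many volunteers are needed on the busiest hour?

Early-start (B@1, C@1, D@1, A@1) gives peak 13: h1:13  h2:7  h3:3  h4:0.
Shift D→2, A→3.
Schedule B@1, C@1, D@2, A@3: h1:6  h2:6  h3:7  h4:4 — peak 7.

7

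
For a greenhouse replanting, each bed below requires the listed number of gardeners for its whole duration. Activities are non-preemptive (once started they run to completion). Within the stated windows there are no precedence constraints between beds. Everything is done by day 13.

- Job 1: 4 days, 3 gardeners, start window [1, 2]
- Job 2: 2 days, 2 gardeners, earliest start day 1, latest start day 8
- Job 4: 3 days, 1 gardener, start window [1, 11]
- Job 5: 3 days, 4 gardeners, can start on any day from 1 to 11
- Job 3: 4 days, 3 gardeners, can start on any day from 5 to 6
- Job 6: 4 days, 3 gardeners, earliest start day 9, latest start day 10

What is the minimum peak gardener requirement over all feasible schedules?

Early-start (Job 1@1, Job 2@1, Job 4@1, Job 5@1, Job 3@5, Job 6@9) gives peak 10: d1:10  d2:10  d3:8  d4:3  d5:3  d6:3  d7:3  d8:3  d9:3  d10:3  d11:3  d12:3  d13:0.
Shift Job 5→4.
Schedule Job 1@1, Job 2@1, Job 4@1, Job 5@4, Job 3@5, Job 6@9: d1:6  d2:6  d3:4  d4:7  d5:7  d6:7  d7:3  d8:3  d9:3  d10:3  d11:3  d12:3  d13:0 — peak 7.

7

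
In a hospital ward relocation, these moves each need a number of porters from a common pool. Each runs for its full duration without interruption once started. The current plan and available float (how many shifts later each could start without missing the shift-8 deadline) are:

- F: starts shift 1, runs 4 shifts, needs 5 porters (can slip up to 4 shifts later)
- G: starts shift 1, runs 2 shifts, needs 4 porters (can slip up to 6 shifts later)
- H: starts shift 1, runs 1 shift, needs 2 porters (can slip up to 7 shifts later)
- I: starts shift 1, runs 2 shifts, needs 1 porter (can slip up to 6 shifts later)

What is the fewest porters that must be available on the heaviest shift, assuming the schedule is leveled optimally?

5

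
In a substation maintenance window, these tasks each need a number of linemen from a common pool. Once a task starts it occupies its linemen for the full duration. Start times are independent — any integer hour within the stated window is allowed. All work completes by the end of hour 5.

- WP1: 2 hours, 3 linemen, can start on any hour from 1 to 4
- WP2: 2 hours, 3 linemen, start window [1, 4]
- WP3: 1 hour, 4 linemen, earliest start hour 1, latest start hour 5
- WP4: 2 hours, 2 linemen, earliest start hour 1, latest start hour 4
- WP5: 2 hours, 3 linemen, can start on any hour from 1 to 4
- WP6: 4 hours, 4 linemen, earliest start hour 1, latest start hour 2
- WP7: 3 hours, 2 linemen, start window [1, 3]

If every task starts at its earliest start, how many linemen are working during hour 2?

17

At early start, hour 2 has: WP1, WP2, WP4, WP5, WP6, WP7.
Demand: 3 + 3 + 2 + 3 + 4 + 2 = 17.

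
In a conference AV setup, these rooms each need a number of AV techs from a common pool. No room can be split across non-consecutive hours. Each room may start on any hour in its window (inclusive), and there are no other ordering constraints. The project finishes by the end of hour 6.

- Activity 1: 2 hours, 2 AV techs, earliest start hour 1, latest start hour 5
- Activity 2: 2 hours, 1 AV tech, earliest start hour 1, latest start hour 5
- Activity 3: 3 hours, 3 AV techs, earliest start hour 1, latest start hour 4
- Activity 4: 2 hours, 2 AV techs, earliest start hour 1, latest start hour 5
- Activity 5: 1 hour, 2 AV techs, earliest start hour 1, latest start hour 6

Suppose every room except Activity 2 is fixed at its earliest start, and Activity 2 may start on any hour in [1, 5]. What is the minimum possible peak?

Activity 2@1: h1:10  h2:8  h3:3  h4:0  h5:0  h6:0 → peak 10
Activity 2@2: h1:9  h2:8  h3:4  h4:0  h5:0  h6:0 → peak 9
Activity 2@3: h1:9  h2:7  h3:4  h4:1  h5:0  h6:0 → peak 9
Activity 2@4: h1:9  h2:7  h3:3  h4:1  h5:1  h6:0 → peak 9
Activity 2@5: h1:9  h2:7  h3:3  h4:0  h5:1  h6:1 → peak 9
Best is Activity 2@2, peak 9.

9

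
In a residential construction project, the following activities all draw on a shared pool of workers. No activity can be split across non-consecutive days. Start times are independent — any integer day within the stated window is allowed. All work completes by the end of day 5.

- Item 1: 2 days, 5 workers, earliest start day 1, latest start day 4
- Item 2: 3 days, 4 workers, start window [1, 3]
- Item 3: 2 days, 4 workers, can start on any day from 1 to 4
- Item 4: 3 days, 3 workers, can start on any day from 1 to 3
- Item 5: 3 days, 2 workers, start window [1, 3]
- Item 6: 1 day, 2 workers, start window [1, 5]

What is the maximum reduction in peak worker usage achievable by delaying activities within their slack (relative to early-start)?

10

Early-start peak: d1:20  d2:18  d3:9  d4:0  d5:0 ⇒ 20.
Leveled (Item 1@1, Item 2@3, Item 3@4, Item 4@1, Item 5@1, Item 6@4): d1:10  d2:10  d3:9  d4:10  d5:8 ⇒ 10.
Reduction 20 − 10 = 10.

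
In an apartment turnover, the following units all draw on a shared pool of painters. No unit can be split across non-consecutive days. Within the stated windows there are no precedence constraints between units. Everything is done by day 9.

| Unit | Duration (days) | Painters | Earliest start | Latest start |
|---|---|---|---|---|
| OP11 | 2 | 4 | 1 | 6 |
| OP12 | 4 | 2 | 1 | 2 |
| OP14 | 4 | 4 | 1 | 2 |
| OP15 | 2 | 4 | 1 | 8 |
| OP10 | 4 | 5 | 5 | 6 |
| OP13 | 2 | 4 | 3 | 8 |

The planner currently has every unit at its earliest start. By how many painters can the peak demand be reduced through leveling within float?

Early-start peak: d1:14  d2:14  d3:10  d4:10  d5:5  d6:5  d7:5  d8:5  d9:0 ⇒ 14.
Leveled (OP11@1, OP12@1, OP14@1, OP15@3, OP10@5, OP13@5): d1:10  d2:10  d3:10  d4:10  d5:9  d6:9  d7:5  d8:5  d9:0 ⇒ 10.
Reduction 14 − 10 = 4.

4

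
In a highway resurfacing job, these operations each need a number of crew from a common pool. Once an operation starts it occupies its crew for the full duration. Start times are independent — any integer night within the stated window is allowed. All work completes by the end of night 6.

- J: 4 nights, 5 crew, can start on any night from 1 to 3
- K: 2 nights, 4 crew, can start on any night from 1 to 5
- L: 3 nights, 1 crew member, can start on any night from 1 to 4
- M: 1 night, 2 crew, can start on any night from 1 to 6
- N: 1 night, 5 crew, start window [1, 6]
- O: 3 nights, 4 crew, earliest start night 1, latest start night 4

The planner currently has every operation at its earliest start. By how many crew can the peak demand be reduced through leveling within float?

Early-start peak: n1:21  n2:14  n3:10  n4:5  n5:0  n6:0 ⇒ 21.
Leveled (J@1, K@1, L@1, M@3, N@5, O@4): n1:10  n2:10  n3:8  n4:9  n5:9  n6:4 ⇒ 10.
Reduction 21 − 10 = 11.

11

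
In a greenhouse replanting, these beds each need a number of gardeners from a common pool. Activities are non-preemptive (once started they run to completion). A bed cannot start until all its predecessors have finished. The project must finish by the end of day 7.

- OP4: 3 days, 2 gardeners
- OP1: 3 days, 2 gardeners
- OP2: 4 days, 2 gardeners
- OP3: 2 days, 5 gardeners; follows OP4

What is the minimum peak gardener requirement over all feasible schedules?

Early-start (OP4@1, OP1@1, OP2@1, OP3@4) gives peak 7: d1:6  d2:6  d3:6  d4:7  d5:5  d6:0  d7:0.
Shift OP3→5.
Schedule OP4@1, OP1@1, OP2@1, OP3@5: d1:6  d2:6  d3:6  d4:2  d5:5  d6:5  d7:0 — peak 6.

6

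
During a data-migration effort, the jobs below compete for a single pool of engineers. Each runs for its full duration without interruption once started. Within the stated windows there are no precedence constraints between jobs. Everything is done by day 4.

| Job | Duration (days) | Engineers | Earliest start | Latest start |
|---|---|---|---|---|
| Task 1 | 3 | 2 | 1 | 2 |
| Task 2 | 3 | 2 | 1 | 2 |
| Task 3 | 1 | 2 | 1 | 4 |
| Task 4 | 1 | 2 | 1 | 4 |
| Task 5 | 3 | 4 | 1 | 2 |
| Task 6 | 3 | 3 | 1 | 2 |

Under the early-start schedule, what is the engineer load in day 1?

At early start, day 1 has: Task 1, Task 2, Task 3, Task 4, Task 5, Task 6.
Demand: 2 + 2 + 2 + 2 + 4 + 3 = 15.

15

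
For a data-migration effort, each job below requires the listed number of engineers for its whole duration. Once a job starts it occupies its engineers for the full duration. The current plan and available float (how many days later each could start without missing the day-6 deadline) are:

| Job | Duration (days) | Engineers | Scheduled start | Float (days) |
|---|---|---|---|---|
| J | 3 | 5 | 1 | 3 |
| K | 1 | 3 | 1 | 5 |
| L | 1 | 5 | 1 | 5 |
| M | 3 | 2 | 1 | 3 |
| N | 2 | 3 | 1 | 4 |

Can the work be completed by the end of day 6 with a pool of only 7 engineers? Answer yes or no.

yes

Schedule J@1, K@4, L@6, M@1, N@4: d1:7  d2:7  d3:7  d4:6  d5:3  d6:5 — peak 7 ≤ 7.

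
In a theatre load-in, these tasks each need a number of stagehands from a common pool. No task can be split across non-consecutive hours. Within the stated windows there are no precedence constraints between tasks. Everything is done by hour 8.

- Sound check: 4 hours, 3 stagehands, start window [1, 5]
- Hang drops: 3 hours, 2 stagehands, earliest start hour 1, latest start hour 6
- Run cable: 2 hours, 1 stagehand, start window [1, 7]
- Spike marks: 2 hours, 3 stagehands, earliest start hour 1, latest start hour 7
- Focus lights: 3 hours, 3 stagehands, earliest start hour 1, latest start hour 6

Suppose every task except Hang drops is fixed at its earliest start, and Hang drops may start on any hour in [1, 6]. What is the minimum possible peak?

10

Hang drops@1: h1:12  h2:12  h3:8  h4:3  h5:0  h6:0  h7:0  h8:0 → peak 12
Hang drops@2: h1:10  h2:12  h3:8  h4:5  h5:0  h6:0  h7:0  h8:0 → peak 12
Hang drops@3: h1:10  h2:10  h3:8  h4:5  h5:2  h6:0  h7:0  h8:0 → peak 10
Hang drops@4: h1:10  h2:10  h3:6  h4:5  h5:2  h6:2  h7:0  h8:0 → peak 10
Hang drops@5: h1:10  h2:10  h3:6  h4:3  h5:2  h6:2  h7:2  h8:0 → peak 10
Hang drops@6: h1:10  h2:10  h3:6  h4:3  h5:0  h6:2  h7:2  h8:2 → peak 10
Best is Hang drops@3, peak 10.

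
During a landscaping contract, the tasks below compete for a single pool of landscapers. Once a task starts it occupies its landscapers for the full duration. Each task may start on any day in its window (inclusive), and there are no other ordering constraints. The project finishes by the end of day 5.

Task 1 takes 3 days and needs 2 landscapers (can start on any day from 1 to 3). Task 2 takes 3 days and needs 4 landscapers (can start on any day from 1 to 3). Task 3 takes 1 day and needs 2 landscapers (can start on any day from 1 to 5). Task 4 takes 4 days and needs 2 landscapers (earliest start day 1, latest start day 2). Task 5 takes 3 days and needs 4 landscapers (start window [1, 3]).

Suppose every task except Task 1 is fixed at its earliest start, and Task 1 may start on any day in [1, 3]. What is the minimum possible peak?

Task 1@1: d1:14  d2:12  d3:12  d4:2  d5:0 → peak 14
Task 1@2: d1:12  d2:12  d3:12  d4:4  d5:0 → peak 12
Task 1@3: d1:12  d2:10  d3:12  d4:4  d5:2 → peak 12
Best is Task 1@2, peak 12.

12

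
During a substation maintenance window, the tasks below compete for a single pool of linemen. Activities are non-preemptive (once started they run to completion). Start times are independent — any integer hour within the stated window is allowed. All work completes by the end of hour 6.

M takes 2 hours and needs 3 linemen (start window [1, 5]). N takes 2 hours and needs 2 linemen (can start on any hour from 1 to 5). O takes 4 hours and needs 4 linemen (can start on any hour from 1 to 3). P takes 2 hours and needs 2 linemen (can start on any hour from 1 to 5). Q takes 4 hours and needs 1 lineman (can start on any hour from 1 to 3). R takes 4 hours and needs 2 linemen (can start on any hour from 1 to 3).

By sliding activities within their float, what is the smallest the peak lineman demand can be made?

7

Early-start (M@1, N@1, O@1, P@1, Q@1, R@1) gives peak 14: h1:14  h2:14  h3:7  h4:7  h5:0  h6:0.
Shift O→3, Q→3, R→3.
Schedule M@1, N@1, O@3, P@1, Q@3, R@3: h1:7  h2:7  h3:7  h4:7  h5:7  h6:7 — peak 7.
Total lineman-hours = 42 over 6 hours ⇒ peak ≥ ⌈42/6⌉ = 7, so 7 is optimal.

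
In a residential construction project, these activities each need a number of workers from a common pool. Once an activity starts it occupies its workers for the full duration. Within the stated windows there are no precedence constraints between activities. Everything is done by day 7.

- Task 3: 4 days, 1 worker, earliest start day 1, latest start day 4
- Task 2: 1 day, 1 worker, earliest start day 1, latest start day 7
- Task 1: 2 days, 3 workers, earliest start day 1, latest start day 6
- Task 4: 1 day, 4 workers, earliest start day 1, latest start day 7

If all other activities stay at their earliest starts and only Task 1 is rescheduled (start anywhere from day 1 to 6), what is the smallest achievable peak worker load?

6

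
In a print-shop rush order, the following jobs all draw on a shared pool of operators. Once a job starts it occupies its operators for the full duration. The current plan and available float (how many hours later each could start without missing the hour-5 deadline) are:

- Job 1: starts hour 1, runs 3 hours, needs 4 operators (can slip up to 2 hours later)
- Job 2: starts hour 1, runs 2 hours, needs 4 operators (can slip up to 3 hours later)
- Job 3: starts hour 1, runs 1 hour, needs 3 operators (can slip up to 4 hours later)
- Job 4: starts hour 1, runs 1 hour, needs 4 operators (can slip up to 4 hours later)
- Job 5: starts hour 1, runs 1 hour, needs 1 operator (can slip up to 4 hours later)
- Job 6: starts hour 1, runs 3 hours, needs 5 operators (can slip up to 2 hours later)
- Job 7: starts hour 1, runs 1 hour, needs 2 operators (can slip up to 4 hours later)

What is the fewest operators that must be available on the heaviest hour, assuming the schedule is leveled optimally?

Early-start (Job 1@1, Job 2@1, Job 3@1, Job 4@1, Job 5@1, Job 6@1, Job 7@1) gives peak 23: h1:23  h2:13  h3:9  h4:0  h5:0.
Shift Job 2→4, Job 4→2, Job 5→2, Job 6→3.
Schedule Job 1@1, Job 2@4, Job 3@1, Job 4@2, Job 5@2, Job 6@3, Job 7@1: h1:9  h2:9  h3:9  h4:9  h5:9 — peak 9.
Total operator-hours = 45 over 5 hours ⇒ peak ≥ ⌈45/5⌉ = 9, so 9 is optimal.

9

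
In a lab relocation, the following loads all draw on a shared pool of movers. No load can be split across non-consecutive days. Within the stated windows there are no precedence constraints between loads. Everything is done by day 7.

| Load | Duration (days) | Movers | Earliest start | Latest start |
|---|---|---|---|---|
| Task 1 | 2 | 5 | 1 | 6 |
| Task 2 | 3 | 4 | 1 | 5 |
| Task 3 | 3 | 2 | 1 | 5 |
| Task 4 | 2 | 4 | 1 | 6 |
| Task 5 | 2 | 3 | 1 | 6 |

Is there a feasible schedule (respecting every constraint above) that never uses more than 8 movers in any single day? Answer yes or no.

yes

Schedule Task 1@1, Task 2@3, Task 3@1, Task 4@6, Task 5@4: d1:7  d2:7  d3:6  d4:7  d5:7  d6:4  d7:4 — peak 7 ≤ 8.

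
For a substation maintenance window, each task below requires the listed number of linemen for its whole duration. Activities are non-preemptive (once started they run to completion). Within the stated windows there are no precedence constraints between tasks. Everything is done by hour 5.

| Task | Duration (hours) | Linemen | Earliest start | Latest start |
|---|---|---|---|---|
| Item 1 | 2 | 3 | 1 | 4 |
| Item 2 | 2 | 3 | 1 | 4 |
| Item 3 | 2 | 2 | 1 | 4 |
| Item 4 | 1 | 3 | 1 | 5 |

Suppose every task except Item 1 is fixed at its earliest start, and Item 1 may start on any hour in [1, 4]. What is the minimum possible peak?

8

Item 1@1: h1:11  h2:8  h3:0  h4:0  h5:0 → peak 11
Item 1@2: h1:8  h2:8  h3:3  h4:0  h5:0 → peak 8
Item 1@3: h1:8  h2:5  h3:3  h4:3  h5:0 → peak 8
Item 1@4: h1:8  h2:5  h3:0  h4:3  h5:3 → peak 8
Best is Item 1@2, peak 8.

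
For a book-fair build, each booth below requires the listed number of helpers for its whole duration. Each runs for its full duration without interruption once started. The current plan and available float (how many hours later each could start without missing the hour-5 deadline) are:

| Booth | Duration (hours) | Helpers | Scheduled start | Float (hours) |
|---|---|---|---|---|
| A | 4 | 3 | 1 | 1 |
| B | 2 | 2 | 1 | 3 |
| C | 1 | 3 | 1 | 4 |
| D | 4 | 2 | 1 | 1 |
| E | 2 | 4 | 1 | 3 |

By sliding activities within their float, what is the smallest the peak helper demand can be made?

Early-start (A@1, B@1, C@1, D@1, E@1) gives peak 14: h1:14  h2:11  h3:5  h4:5  h5:0.
Shift D→2, E→3.
Schedule A@1, B@1, C@1, D@2, E@3: h1:8  h2:7  h3:9  h4:9  h5:2 — peak 9.

9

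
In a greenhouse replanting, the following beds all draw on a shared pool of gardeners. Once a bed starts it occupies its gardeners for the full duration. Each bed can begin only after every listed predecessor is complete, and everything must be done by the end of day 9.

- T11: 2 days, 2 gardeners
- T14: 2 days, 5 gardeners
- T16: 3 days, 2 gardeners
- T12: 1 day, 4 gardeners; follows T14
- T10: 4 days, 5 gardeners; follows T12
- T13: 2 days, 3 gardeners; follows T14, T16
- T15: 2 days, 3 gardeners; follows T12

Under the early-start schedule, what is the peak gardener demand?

11

Early-start schedule: T11@1, T14@1, T16@1, T12@3, T10@4, T13@4, T15@4.
Load per day: day 1: 9, day 2: 9, day 3: 6, day 4: 11, day 5: 11, day 6: 5, day 7: 5, day 8: 0, day 9: 0.
Peak is 11.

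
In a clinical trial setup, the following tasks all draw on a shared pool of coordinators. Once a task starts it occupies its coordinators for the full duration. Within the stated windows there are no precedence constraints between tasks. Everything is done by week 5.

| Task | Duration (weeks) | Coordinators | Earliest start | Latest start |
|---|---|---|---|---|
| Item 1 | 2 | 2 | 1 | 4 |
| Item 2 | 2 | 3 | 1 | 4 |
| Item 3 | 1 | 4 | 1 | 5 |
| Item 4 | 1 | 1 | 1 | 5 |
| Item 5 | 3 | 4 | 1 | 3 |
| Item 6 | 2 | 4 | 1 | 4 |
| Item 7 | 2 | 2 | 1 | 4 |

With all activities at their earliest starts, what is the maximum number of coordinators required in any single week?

Early-start schedule: Item 1@1, Item 2@1, Item 3@1, Item 4@1, Item 5@1, Item 6@1, Item 7@1.
Load per week: week 1: 20, week 2: 15, week 3: 4, week 4: 0, week 5: 0.
Peak is 20.

20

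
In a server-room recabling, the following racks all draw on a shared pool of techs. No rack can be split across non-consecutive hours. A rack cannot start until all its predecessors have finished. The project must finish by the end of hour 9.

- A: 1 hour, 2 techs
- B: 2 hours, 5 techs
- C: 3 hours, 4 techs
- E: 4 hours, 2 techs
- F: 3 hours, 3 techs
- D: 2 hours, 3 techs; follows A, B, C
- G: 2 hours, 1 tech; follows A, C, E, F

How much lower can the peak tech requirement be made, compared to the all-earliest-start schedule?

9

Early-start peak: h1:16  h2:14  h3:9  h4:5  h5:4  h6:1  h7:0  h8:0  h9:0 ⇒ 16.
Leveled (A@1, B@2, C@4, E@1, F@5, D@7, G@8): h1:4  h2:7  h3:7  h4:6  h5:7  h6:7  h7:6  h8:4  h9:1 ⇒ 7.
Reduction 16 − 7 = 9.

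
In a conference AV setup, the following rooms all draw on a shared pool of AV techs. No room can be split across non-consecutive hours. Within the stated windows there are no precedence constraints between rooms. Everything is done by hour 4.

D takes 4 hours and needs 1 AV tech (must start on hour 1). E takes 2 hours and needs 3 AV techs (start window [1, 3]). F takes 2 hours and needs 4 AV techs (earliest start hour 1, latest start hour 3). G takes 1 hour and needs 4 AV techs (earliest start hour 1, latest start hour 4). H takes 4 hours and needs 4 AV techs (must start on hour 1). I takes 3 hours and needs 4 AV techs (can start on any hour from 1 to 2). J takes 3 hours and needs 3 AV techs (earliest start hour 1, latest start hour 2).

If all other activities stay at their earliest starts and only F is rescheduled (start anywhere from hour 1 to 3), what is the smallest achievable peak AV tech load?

19

F@1: h1:23  h2:19  h3:12  h4:5 → peak 23
F@2: h1:19  h2:19  h3:16  h4:5 → peak 19
F@3: h1:19  h2:15  h3:16  h4:9 → peak 19
Best is F@2, peak 19.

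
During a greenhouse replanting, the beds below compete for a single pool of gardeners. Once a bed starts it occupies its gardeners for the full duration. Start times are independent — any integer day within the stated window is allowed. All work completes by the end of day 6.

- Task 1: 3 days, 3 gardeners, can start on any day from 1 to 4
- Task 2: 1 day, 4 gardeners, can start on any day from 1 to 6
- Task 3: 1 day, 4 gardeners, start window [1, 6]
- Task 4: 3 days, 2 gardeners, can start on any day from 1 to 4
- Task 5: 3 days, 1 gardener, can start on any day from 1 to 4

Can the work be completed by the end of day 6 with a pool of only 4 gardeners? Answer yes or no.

Total gardener-days = 26; over 6 days the average is 26/6 > 4, so some day must exceed 4.

no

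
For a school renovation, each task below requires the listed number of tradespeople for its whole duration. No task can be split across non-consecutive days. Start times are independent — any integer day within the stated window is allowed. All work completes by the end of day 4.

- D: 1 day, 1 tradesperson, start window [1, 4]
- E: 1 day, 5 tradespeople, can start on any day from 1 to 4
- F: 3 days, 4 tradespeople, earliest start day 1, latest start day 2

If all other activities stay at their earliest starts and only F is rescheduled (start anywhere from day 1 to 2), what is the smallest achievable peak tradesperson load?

F@1: d1:10  d2:4  d3:4  d4:0 → peak 10
F@2: d1:6  d2:4  d3:4  d4:4 → peak 6
Best is F@2, peak 6.

6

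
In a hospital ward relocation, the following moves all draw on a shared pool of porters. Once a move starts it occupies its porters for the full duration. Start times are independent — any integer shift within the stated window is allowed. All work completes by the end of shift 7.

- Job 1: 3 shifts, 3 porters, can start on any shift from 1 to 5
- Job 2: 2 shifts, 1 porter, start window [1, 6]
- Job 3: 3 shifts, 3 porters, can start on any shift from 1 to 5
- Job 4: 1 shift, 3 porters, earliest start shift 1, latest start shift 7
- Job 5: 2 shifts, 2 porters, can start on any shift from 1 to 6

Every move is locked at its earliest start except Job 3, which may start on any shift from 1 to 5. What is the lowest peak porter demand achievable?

9

Job 3@1: s1:12  s2:9  s3:6  s4:0  s5:0  s6:0  s7:0 → peak 12
Job 3@2: s1:9  s2:9  s3:6  s4:3  s5:0  s6:0  s7:0 → peak 9
Job 3@3: s1:9  s2:6  s3:6  s4:3  s5:3  s6:0  s7:0 → peak 9
Job 3@4: s1:9  s2:6  s3:3  s4:3  s5:3  s6:3  s7:0 → peak 9
Job 3@5: s1:9  s2:6  s3:3  s4:0  s5:3  s6:3  s7:3 → peak 9
Best is Job 3@2, peak 9.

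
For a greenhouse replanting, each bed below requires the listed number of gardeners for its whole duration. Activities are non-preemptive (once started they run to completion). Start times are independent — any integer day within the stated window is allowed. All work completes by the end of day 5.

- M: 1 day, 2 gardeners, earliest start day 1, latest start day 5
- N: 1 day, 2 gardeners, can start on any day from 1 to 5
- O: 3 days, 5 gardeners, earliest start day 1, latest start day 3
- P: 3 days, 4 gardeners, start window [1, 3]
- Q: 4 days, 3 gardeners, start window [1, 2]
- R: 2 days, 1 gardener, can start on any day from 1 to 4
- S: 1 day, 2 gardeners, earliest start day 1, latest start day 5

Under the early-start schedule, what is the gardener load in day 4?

At early start, day 4 has: Q.
Demand: 3 = 3.

3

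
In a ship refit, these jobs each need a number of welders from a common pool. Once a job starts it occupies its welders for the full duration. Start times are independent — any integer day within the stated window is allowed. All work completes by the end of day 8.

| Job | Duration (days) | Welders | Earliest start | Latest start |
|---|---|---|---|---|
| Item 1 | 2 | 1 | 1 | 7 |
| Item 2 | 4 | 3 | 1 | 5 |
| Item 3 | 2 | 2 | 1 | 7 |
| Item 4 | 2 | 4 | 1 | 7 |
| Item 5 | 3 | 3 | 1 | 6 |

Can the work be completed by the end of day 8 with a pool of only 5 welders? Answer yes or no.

no

The minimum achievable peak is 6; 5 < 6, so no feasible schedule stays within the cap.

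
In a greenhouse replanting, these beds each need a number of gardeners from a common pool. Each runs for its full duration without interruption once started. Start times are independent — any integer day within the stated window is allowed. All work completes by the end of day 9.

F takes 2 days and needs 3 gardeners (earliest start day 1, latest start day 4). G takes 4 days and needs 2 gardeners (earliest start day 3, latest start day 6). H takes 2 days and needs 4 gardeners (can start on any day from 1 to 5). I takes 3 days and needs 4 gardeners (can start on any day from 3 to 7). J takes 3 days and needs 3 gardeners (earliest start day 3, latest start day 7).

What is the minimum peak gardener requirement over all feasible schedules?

6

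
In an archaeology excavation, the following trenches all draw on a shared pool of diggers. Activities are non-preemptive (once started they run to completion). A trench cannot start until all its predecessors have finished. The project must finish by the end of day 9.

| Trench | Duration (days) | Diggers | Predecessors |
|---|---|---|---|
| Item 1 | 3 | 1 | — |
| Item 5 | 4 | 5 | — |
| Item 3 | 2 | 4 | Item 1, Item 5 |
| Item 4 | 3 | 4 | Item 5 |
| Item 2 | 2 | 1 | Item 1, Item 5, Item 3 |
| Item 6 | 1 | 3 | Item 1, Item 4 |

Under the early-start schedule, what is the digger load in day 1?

At early start, day 1 has: Item 1, Item 5.
Demand: 1 + 5 = 6.

6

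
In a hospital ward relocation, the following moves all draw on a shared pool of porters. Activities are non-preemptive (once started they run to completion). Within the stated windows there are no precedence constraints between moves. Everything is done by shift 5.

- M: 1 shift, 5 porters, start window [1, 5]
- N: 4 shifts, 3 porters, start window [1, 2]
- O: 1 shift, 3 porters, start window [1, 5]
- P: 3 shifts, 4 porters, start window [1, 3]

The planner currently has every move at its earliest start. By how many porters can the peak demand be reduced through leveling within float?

Early-start peak: s1:15  s2:7  s3:7  s4:3  s5:0 ⇒ 15.
Leveled (M@1, N@2, O@2, P@3): s1:5  s2:6  s3:7  s4:7  s5:7 ⇒ 7.
Reduction 15 − 7 = 8.

8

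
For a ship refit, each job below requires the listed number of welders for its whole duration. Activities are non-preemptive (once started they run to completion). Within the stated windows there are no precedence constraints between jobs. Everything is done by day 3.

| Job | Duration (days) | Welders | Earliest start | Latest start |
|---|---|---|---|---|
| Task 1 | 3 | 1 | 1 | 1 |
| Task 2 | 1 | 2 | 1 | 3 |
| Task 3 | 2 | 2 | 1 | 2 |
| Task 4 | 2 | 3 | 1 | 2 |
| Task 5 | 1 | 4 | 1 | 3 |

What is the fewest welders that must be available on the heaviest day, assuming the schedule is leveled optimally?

7

Early-start (Task 1@1, Task 2@1, Task 3@1, Task 4@1, Task 5@1) gives peak 12: d1:12  d2:6  d3:1.
Shift Task 3→2, Task 5→3.
Schedule Task 1@1, Task 2@1, Task 3@2, Task 4@1, Task 5@3: d1:6  d2:6  d3:7 — peak 7.
Total welder-days = 19 over 3 days ⇒ peak ≥ ⌈19/3⌉ = 7, so 7 is optimal.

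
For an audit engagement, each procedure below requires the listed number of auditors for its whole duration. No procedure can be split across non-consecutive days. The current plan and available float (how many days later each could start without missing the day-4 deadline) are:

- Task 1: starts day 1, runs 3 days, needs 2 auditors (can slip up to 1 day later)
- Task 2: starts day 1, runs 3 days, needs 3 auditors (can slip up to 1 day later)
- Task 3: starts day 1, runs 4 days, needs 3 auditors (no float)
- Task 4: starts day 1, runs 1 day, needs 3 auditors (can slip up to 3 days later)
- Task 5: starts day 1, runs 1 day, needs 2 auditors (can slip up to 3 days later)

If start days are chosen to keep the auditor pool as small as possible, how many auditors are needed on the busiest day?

8

Early-start (Task 1@1, Task 2@1, Task 3@1, Task 4@1, Task 5@1) gives peak 13: d1:13  d2:8  d3:8  d4:3.
Shift Task 4→4, Task 5→4.
Schedule Task 1@1, Task 2@1, Task 3@1, Task 4@4, Task 5@4: d1:8  d2:8  d3:8  d4:8 — peak 8.
Total auditor-days = 32 over 4 days ⇒ peak ≥ ⌈32/4⌉ = 8, so 8 is optimal.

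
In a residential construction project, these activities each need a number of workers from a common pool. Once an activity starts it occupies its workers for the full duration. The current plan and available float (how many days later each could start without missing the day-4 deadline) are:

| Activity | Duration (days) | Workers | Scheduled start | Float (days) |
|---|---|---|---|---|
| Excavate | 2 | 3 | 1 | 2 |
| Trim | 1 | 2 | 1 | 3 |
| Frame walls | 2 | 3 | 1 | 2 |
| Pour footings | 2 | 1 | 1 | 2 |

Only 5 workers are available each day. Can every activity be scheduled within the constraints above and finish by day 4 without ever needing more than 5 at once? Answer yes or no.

yes

Schedule Excavate@1, Trim@1, Frame walls@3, Pour footings@2: d1:5  d2:4  d3:4  d4:3 — peak 5 ≤ 5.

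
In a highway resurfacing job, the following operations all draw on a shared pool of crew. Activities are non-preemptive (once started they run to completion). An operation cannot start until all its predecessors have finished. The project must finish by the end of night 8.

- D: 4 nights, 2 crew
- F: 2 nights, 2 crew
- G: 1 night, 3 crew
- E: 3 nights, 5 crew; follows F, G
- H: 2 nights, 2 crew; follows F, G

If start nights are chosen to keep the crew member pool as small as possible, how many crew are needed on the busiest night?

5

Early-start (D@1, F@1, G@1, E@3, H@3) gives peak 9: n1:7  n2:4  n3:9  n4:9  n5:5  n6:0  n7:0  n8:0.
Shift G→3, E→6, H→4.
Schedule D@1, F@1, G@3, E@6, H@4: n1:4  n2:4  n3:5  n4:4  n5:2  n6:5  n7:5  n8:5 — peak 5.
Total crew member-nights = 34 over 8 nights ⇒ peak ≥ ⌈34/8⌉ = 5, so 5 is optimal.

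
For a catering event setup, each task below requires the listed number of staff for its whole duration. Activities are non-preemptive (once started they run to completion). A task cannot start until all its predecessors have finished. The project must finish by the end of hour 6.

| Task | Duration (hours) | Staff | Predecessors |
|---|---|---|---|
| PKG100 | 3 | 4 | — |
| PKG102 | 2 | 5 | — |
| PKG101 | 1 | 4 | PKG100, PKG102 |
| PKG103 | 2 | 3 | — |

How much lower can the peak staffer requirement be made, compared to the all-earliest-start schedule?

Early-start peak: h1:12  h2:12  h3:4  h4:4  h5:0  h6:0 ⇒ 12.
Leveled (PKG100@1, PKG102@4, PKG101@6, PKG103@1): h1:7  h2:7  h3:4  h4:5  h5:5  h6:4 ⇒ 7.
Reduction 12 − 7 = 5.

5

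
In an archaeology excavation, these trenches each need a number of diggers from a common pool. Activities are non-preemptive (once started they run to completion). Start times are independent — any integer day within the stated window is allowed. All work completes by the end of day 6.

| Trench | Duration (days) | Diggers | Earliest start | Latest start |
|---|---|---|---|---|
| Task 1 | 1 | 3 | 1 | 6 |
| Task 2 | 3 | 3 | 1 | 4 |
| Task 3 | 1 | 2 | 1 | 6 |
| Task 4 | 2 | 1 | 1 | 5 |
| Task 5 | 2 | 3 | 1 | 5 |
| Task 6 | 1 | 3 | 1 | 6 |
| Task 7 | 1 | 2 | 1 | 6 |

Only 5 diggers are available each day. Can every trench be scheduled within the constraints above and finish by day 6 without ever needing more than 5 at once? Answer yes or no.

The minimum achievable peak is 6; 5 < 6, so no feasible schedule stays within the cap.

no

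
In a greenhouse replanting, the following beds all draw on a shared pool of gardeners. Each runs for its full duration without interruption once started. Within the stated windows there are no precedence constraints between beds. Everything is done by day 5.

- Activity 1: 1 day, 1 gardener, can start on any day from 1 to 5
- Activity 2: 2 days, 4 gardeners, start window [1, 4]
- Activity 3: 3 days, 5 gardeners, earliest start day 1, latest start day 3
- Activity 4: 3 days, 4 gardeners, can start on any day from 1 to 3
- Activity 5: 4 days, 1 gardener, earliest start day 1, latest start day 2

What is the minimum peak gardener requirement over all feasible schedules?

10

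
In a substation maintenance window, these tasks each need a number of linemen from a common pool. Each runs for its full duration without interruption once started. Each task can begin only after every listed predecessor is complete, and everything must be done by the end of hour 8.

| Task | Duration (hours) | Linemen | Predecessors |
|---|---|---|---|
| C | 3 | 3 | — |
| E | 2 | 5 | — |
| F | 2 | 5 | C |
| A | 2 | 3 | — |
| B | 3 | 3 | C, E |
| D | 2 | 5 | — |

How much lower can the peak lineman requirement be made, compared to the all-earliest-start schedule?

8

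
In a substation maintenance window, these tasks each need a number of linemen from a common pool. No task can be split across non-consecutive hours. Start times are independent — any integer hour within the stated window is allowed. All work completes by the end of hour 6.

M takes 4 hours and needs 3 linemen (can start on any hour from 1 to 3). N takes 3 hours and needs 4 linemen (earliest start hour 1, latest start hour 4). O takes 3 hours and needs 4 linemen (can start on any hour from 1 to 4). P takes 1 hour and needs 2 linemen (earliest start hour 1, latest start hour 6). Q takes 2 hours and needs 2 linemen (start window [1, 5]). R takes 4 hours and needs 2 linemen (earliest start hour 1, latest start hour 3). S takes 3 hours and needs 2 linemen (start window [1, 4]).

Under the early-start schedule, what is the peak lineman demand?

Early-start schedule: M@1, N@1, O@1, P@1, Q@1, R@1, S@1.
Load per hour: hour 1: 19, hour 2: 17, hour 3: 15, hour 4: 5, hour 5: 0, hour 6: 0.
Peak is 19.

19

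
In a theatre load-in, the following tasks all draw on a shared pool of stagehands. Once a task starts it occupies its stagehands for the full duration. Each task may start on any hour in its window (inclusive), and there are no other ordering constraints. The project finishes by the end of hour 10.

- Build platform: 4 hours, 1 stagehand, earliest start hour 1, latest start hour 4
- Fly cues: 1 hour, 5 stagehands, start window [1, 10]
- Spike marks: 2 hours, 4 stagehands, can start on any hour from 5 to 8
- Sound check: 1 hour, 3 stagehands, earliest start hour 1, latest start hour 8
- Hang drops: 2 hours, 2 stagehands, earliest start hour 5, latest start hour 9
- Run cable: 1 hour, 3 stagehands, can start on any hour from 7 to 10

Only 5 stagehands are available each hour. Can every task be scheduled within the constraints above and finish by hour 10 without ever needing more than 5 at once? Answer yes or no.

Schedule Build platform@1, Fly cues@5, Spike marks@6, Sound check@1, Hang drops@8, Run cable@8: h1:4  h2:1  h3:1  h4:1  h5:5  h6:4  h7:4  h8:5  h9:2  h10:0 — peak 5 ≤ 5.

yes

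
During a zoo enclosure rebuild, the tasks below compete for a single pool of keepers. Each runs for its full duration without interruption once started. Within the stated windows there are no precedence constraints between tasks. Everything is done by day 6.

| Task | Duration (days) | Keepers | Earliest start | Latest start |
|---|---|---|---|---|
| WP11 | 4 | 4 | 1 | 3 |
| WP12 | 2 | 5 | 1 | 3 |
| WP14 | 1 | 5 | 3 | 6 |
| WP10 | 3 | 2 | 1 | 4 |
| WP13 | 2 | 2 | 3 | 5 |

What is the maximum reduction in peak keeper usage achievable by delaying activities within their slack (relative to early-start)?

4

Early-start peak: d1:11  d2:11  d3:13  d4:6  d5:0  d6:0 ⇒ 13.
Leveled (WP11@1, WP12@1, WP14@3, WP10@4, WP13@4): d1:9  d2:9  d3:9  d4:8  d5:4  d6:2 ⇒ 9.
Reduction 13 − 9 = 4.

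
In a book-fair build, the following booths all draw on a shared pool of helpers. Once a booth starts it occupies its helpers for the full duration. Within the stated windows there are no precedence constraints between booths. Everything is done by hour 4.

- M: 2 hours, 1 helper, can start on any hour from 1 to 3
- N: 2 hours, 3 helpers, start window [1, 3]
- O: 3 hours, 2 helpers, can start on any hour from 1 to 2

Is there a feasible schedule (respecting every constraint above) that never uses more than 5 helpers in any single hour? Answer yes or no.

Schedule M@1, N@3, O@1: h1:3  h2:3  h3:5  h4:3 — peak 5 ≤ 5.

yes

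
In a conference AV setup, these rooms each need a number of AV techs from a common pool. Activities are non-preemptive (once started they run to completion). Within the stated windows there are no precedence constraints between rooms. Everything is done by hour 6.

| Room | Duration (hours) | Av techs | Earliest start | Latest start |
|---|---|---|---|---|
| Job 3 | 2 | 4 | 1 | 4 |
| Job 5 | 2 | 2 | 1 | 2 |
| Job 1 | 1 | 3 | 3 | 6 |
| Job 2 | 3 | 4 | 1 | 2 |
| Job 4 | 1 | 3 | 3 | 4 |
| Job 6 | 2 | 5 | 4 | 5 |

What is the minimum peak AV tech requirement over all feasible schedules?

8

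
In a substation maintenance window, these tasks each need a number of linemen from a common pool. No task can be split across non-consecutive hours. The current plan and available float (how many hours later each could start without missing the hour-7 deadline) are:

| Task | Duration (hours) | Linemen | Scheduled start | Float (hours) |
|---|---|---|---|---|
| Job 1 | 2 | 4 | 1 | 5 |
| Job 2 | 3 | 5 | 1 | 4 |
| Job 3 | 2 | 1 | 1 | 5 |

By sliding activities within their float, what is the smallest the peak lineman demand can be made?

5

Early-start (Job 1@1, Job 2@1, Job 3@1) gives peak 10: h1:10  h2:10  h3:5  h4:0  h5:0  h6:0  h7:0.
Shift Job 2→3.
Schedule Job 1@1, Job 2@3, Job 3@1: h1:5  h2:5  h3:5  h4:5  h5:5  h6:0  h7:0 — peak 5.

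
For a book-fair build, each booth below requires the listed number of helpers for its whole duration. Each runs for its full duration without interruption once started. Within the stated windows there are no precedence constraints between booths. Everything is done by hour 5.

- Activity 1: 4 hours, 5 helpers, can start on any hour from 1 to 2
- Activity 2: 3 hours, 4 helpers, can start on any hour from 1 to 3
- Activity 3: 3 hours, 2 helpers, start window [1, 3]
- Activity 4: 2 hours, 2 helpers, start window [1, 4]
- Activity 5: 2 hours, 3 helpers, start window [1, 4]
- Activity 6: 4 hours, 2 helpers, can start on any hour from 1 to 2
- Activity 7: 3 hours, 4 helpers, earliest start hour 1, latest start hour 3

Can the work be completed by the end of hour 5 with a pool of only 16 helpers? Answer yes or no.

no

The minimum achievable peak is 17; 16 < 17, so no feasible schedule stays within the cap.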